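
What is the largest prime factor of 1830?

1830 = 2 · 915
915 = 3 · 305
305 = 5 · 61
61 is prime.
So 1830 = 2 · 3 · 5 · 61; the largest prime factor is 61.

61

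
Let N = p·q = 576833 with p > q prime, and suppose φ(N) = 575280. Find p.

φ(n) = (p−1)(q−1) = n − (p+q) + 1, so p + q = 576833 − 575280 + 1 = 1554.
p and q are the roots of t² − 1554t + 576833 = 0.
Discriminant: 1554² − 4·576833 = 2414916 − 2307332 = 107584; √107584 = 328.
q = (1554 − 328)/2 = 613, p = (1554 + 328)/2 = 941.
Check: 613 · 941 = 576833.

941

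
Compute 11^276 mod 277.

1

11^1 ≡ 11 (mod 277)
11^2 ≡ 11^2 = 121 ≡ 121 (mod 277)
11^4 ≡ 121^2 = 14641 ≡ 237 (mod 277)
11^8 ≡ 237^2 = 56169 ≡ 215 (mod 277)
11^16 ≡ 215^2 = 46225 ≡ 243 (mod 277)
11^32 ≡ 243^2 = 59049 ≡ 48 (mod 277)
11^64 ≡ 48^2 = 2304 ≡ 88 (mod 277)
11^128 ≡ 88^2 = 7744 ≡ 265 (mod 277)
11^256 ≡ 265^2 = 70225 ≡ 144 (mod 277)
276 = 256 + 16 + 4 in binary powers of 2.
So 11^276 ≡ 144 · 243 · 237 ≡ 1 (mod 277).
Since the result is 1, base 11 gives no evidence that 277 is composite.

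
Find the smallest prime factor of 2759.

2759 is odd.
Digit sum 23, not divisible by 3.
Ends in 9: not divisible by 5.
7: 2759 = 7·394 + 1
11: 2759 = 11·250 + 9
13: 2759 = 13·212 + 3
17: 2759 = 17·162 + 5
19: 2759 = 19·145 + 4
23: 2759 = 23·119 + 22
29: 2759 = 29·95 + 4
31: 2759 = 31·89

31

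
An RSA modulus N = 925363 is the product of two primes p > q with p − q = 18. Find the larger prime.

971

Since p = q + 18, we have 925363 = q(q + 18), so q² + 18q − 925363 = 0.
Discriminant: 18² + 4·925363 = 324 + 3701452 = 3701776; √3701776 = 1924.
q = (−18 + 1924)/2 = 953, and p = q + 18 = 971.
Check: 953 · 971 = 925363.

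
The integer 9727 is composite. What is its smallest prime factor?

9727 is odd.
Digit sum 25, not divisible by 3.
Ends in 7: not divisible by 5.
7: 9727 = 7·1389 + 4
11: 9727 = 11·884 + 3
13: 9727 = 13·748 + 3
17: 9727 = 17·572 + 3
19: 9727 = 19·511 + 18
23: 9727 = 23·422 + 21
29: 9727 = 29·335 + 12
31: 9727 = 31·313 + 24
37: 9727 = 37·262 + 33
41: 9727 = 41·237 + 10
43: 9727 = 43·226 + 9
47: 9727 = 47·206 + 45
53: 9727 = 53·183 + 28
59: 9727 = 59·164 + 51
61: 9727 = 61·159 + 28
67: 9727 = 67·145 + 12
71: 9727 = 71·137

71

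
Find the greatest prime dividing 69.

23

69 = 3 · 23
23 is prime.
So 69 = 3 · 23; the largest prime factor is 23.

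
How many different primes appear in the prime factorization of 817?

817 = 19 · 43
817 = 19 · 43, which has 2 distinct prime factors.

2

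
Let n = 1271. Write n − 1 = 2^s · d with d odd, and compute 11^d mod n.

998

1271 − 1 = 1270 = 2^1 · 635, so d = 635.
11^1 ≡ 11 (mod 1271)
11^2 ≡ 11^2 = 121 ≡ 121 (mod 1271)
11^4 ≡ 121^2 = 14641 ≡ 660 (mod 1271)
11^8 ≡ 660^2 = 435600 ≡ 918 (mod 1271)
11^16 ≡ 918^2 = 842724 ≡ 51 (mod 1271)
11^32 ≡ 51^2 = 2601 ≡ 59 (mod 1271)
11^64 ≡ 59^2 = 3481 ≡ 939 (mod 1271)
11^128 ≡ 939^2 = 881721 ≡ 918 (mod 1271)
11^256 ≡ 918^2 = 842724 ≡ 51 (mod 1271)
11^512 ≡ 51^2 = 2601 ≡ 59 (mod 1271)
635 = 512 + 64 + 32 + 16 + 8 + 2 + 1 in binary powers of 2.
So 11^635 ≡ 59 · 939 · 59 · 51 · 918 · 121 · 11 ≡ 998 (mod 1271).
Squaring chain: 998; never reaches −1, so base 11 is a Miller–Rabin witness that 1271 is composite.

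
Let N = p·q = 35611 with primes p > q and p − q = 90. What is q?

Since p = q + 90, we have 35611 = q(q + 90), so q² + 90q − 35611 = 0.
Discriminant: 90² + 4·35611 = 8100 + 142444 = 150544; √150544 = 388.
q = (−90 + 388)/2 = 149, and p = q + 90 = 239.
Check: 149 · 239 = 35611.

149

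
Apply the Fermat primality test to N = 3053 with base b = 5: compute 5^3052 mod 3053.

522

5^1 ≡ 5 (mod 3053)
5^2 ≡ 5^2 = 25 ≡ 25 (mod 3053)
5^4 ≡ 25^2 = 625 ≡ 625 (mod 3053)
5^8 ≡ 625^2 = 390625 ≡ 2894 (mod 3053)
5^16 ≡ 2894^2 = 8375236 ≡ 857 (mod 3053)
5^32 ≡ 857^2 = 734449 ≡ 1729 (mod 3053)
5^64 ≡ 1729^2 = 2989441 ≡ 554 (mod 3053)
5^128 ≡ 554^2 = 306916 ≡ 1616 (mod 3053)
5^256 ≡ 1616^2 = 2611456 ≡ 1141 (mod 3053)
5^512 ≡ 1141^2 = 1301881 ≡ 1303 (mod 3053)
5^1024 ≡ 1303^2 = 1697809 ≡ 341 (mod 3053)
5^2048 ≡ 341^2 = 116281 ≡ 267 (mod 3053)
3052 = 2048 + 512 + 256 + 128 + 64 + 32 + 8 + 4 in binary powers of 2.
So 5^3052 ≡ 267 · 1303 · 1141 · 1616 · 554 · 1729 · 2894 · 625 ≡ 522 (mod 3053).
Since 522 ≠ 1, base 5 is a Fermat witness: 3053 is composite.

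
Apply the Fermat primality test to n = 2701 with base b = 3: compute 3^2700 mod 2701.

1

3^1 ≡ 3 (mod 2701)
3^2 ≡ 3^2 = 9 ≡ 9 (mod 2701)
3^4 ≡ 9^2 = 81 ≡ 81 (mod 2701)
3^8 ≡ 81^2 = 6561 ≡ 1159 (mod 2701)
3^16 ≡ 1159^2 = 1343281 ≡ 884 (mod 2701)
3^32 ≡ 884^2 = 781456 ≡ 867 (mod 2701)
3^64 ≡ 867^2 = 751689 ≡ 811 (mod 2701)
3^128 ≡ 811^2 = 657721 ≡ 1378 (mod 2701)
3^256 ≡ 1378^2 = 1898884 ≡ 81 (mod 2701)
3^512 ≡ 81^2 = 6561 ≡ 1159 (mod 2701)
3^1024 ≡ 1159^2 = 1343281 ≡ 884 (mod 2701)
3^2048 ≡ 884^2 = 781456 ≡ 867 (mod 2701)
2700 = 2048 + 512 + 128 + 8 + 4 in binary powers of 2.
So 3^2700 ≡ 867 · 1159 · 1378 · 1159 · 81 ≡ 1 (mod 2701).
Since the result is 1, base 3 gives no evidence that 2701 is composite.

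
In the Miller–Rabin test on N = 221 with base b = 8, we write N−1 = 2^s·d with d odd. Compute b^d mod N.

221 − 1 = 220 = 2^2 · 55, so d = 55.
8^1 ≡ 8 (mod 221)
8^2 ≡ 8^2 = 64 ≡ 64 (mod 221)
8^4 ≡ 64^2 = 4096 ≡ 118 (mod 221)
8^8 ≡ 118^2 = 13924 ≡ 1 (mod 221)
8^16 ≡ 1^2 = 1 ≡ 1 (mod 221)
8^32 ≡ 1^2 = 1 ≡ 1 (mod 221)
55 = 32 + 16 + 4 + 2 + 1 in binary powers of 2.
So 8^55 ≡ 1 · 1 · 118 · 64 · 8 ≡ 83 (mod 221).
Squaring chain: 83 → 38; never reaches −1, so base 8 is a Miller–Rabin witness that 221 is composite.

83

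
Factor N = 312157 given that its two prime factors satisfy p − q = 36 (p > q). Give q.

Since p = q + 36, we have 312157 = q(q + 36), so q² + 36q − 312157 = 0.
Discriminant: 36² + 4·312157 = 1296 + 1248628 = 1249924; √1249924 = 1118.
q = (−36 + 1118)/2 = 541, and p = q + 36 = 577.
Check: 541 · 577 = 312157.

541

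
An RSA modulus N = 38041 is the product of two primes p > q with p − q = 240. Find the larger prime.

Since p = q + 240, we have 38041 = q(q + 240), so q² + 240q − 38041 = 0.
Discriminant: 240² + 4·38041 = 57600 + 152164 = 209764; √209764 = 458.
q = (−240 + 458)/2 = 109, and p = q + 240 = 349.
Check: 109 · 349 = 38041.

349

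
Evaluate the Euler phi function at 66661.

55968

Factor: 66661 = 7 · 89 · 107.
φ(66661) = (7−1) · (89−1) · (107−1) = 6 · 88 · 106 = 55968.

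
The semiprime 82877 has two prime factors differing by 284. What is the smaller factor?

179

Since p = q + 284, we have 82877 = q(q + 284), so q² + 284q − 82877 = 0.
Discriminant: 284² + 4·82877 = 80656 + 331508 = 412164; √412164 = 642.
q = (−284 + 642)/2 = 179, and p = q + 284 = 463.
Check: 179 · 463 = 82877.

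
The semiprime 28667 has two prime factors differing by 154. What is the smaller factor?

109

Since p = q + 154, we have 28667 = q(q + 154), so q² + 154q − 28667 = 0.
Discriminant: 154² + 4·28667 = 23716 + 114668 = 138384; √138384 = 372.
q = (−154 + 372)/2 = 109, and p = q + 154 = 263.
Check: 109 · 263 = 28667.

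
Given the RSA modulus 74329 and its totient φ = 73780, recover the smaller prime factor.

φ(n) = (p−1)(q−1) = n − (p+q) + 1, so p + q = 74329 − 73780 + 1 = 550.
p and q are the roots of t² − 550t + 74329 = 0.
Discriminant: 550² − 4·74329 = 302500 − 297316 = 5184; √5184 = 72.
q = (550 − 72)/2 = 239, p = (550 + 72)/2 = 311.
Check: 239 · 311 = 74329.

239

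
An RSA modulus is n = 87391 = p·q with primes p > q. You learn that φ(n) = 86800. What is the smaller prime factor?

281

φ(n) = (p−1)(q−1) = n − (p+q) + 1, so p + q = 87391 − 86800 + 1 = 592.
p and q are the roots of t² − 592t + 87391 = 0.
Discriminant: 592² − 4·87391 = 350464 − 349564 = 900; √900 = 30.
q = (592 − 30)/2 = 281, p = (592 + 30)/2 = 311.
Check: 281 · 311 = 87391.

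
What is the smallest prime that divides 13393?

13393 is odd.
Digit sum 19, not divisible by 3.
Ends in 3: not divisible by 5.
7: 13393 = 7·1913 + 2
11: 13393 = 11·1217 + 6
13: 13393 = 13·1030 + 3
17: 13393 = 17·787 + 14
19: 13393 = 19·704 + 17
23: 13393 = 23·582 + 7
29: 13393 = 29·461 + 24
31: 13393 = 31·432 + 1
37: 13393 = 37·361 + 36
41: 13393 = 41·326 + 27
43: 13393 = 43·311 + 20
47: 13393 = 47·284 + 45
53: 13393 = 53·252 + 37
59: 13393 = 59·227

59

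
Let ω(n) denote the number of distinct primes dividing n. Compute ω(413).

413 = 7 · 59
413 = 7 · 59, which has 2 distinct prime factors.

2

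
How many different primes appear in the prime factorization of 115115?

5

115115 = 5 · 23023
23023 = 7 · 3289
3289 = 11 · 299
299 = 13 · 23
115115 = 5 · 7 · 11 · 13 · 23, which has 5 distinct prime factors.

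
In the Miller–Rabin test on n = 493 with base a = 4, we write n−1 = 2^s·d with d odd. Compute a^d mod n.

493 − 1 = 492 = 2^2 · 123, so d = 123.
4^1 ≡ 4 (mod 493)
4^2 ≡ 4^2 = 16 ≡ 16 (mod 493)
4^4 ≡ 16^2 = 256 ≡ 256 (mod 493)
4^8 ≡ 256^2 = 65536 ≡ 460 (mod 493)
4^16 ≡ 460^2 = 211600 ≡ 103 (mod 493)
4^32 ≡ 103^2 = 10609 ≡ 256 (mod 493)
4^64 ≡ 256^2 = 65536 ≡ 460 (mod 493)
123 = 64 + 32 + 16 + 8 + 2 + 1 in binary powers of 2.
So 4^123 ≡ 460 · 256 · 103 · 460 · 16 · 4 ≡ 353 (mod 493).
Squaring chain: 353 → 373; never reaches −1, so base 4 is a Miller–Rabin witness that 493 is composite.

353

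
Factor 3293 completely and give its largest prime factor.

89

3293 = 37 · 89
89 is prime.
So 3293 = 37 · 89; the largest prime factor is 89.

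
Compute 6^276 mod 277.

1

6^1 ≡ 6 (mod 277)
6^2 ≡ 6^2 = 36 ≡ 36 (mod 277)
6^4 ≡ 36^2 = 1296 ≡ 188 (mod 277)
6^8 ≡ 188^2 = 35344 ≡ 165 (mod 277)
6^16 ≡ 165^2 = 27225 ≡ 79 (mod 277)
6^32 ≡ 79^2 = 6241 ≡ 147 (mod 277)
6^64 ≡ 147^2 = 21609 ≡ 3 (mod 277)
6^128 ≡ 3^2 = 9 ≡ 9 (mod 277)
6^256 ≡ 9^2 = 81 ≡ 81 (mod 277)
276 = 256 + 16 + 4 in binary powers of 2.
So 6^276 ≡ 81 · 79 · 188 ≡ 1 (mod 277).
Since the result is 1, base 6 gives no evidence that 277 is composite.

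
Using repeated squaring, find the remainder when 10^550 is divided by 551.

237

10^1 ≡ 10 (mod 551)
10^2 ≡ 10^2 = 100 ≡ 100 (mod 551)
10^4 ≡ 100^2 = 10000 ≡ 82 (mod 551)
10^8 ≡ 82^2 = 6724 ≡ 112 (mod 551)
10^16 ≡ 112^2 = 12544 ≡ 422 (mod 551)
10^32 ≡ 422^2 = 178084 ≡ 111 (mod 551)
10^64 ≡ 111^2 = 12321 ≡ 199 (mod 551)
10^128 ≡ 199^2 = 39601 ≡ 480 (mod 551)
10^256 ≡ 480^2 = 230400 ≡ 82 (mod 551)
10^512 ≡ 82^2 = 6724 ≡ 112 (mod 551)
550 = 512 + 32 + 4 + 2 in binary powers of 2.
So 10^550 ≡ 112 · 111 · 82 · 100 ≡ 237 (mod 551).
Since 237 ≠ 1, base 10 is a Fermat witness: 551 is composite.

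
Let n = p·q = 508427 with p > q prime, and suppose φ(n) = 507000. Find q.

φ(n) = (p−1)(q−1) = n − (p+q) + 1, so p + q = 508427 − 507000 + 1 = 1428.
p and q are the roots of t² − 1428t + 508427 = 0.
Discriminant: 1428² − 4·508427 = 2039184 − 2033708 = 5476; √5476 = 74.
q = (1428 − 74)/2 = 677, p = (1428 + 74)/2 = 751.
Check: 677 · 751 = 508427.

677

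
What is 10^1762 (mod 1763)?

1330

10^1 ≡ 10 (mod 1763)
10^2 ≡ 10^2 = 100 ≡ 100 (mod 1763)
10^4 ≡ 100^2 = 10000 ≡ 1185 (mod 1763)
10^8 ≡ 1185^2 = 1404225 ≡ 877 (mod 1763)
10^16 ≡ 877^2 = 769129 ≡ 461 (mod 1763)
10^32 ≡ 461^2 = 212521 ≡ 961 (mod 1763)
10^64 ≡ 961^2 = 923521 ≡ 1472 (mod 1763)
10^128 ≡ 1472^2 = 2166784 ≡ 57 (mod 1763)
10^256 ≡ 57^2 = 3249 ≡ 1486 (mod 1763)
10^512 ≡ 1486^2 = 2208196 ≡ 920 (mod 1763)
10^1024 ≡ 920^2 = 846400 ≡ 160 (mod 1763)
1762 = 1024 + 512 + 128 + 64 + 32 + 2 in binary powers of 2.
So 10^1762 ≡ 160 · 920 · 57 · 1472 · 961 · 100 ≡ 1330 (mod 1763).
Since 1330 ≠ 1, base 10 is a Fermat witness: 1763 is composite.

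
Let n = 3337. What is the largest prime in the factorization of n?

3337 = 47 · 71
71 is prime.
So 3337 = 47 · 71; the largest prime factor is 71.

71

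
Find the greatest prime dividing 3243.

3243 = 3 · 1081
1081 = 23 · 47
47 is prime.
So 3243 = 3 · 23 · 47; the largest prime factor is 47.

47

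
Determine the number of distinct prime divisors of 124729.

4

124729 = 11 · 11339
11339 = 17 · 667
667 = 23 · 29
124729 = 11 · 17 · 23 · 29, which has 4 distinct prime factors.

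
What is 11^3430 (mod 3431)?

11^1 ≡ 11 (mod 3431)
11^2 ≡ 11^2 = 121 ≡ 121 (mod 3431)
11^4 ≡ 121^2 = 14641 ≡ 917 (mod 3431)
11^8 ≡ 917^2 = 840889 ≡ 294 (mod 3431)
11^16 ≡ 294^2 = 86436 ≡ 661 (mod 3431)
11^32 ≡ 661^2 = 436921 ≡ 1184 (mod 3431)
11^64 ≡ 1184^2 = 1401856 ≡ 2008 (mod 3431)
11^128 ≡ 2008^2 = 4032064 ≡ 639 (mod 3431)
11^256 ≡ 639^2 = 408321 ≡ 32 (mod 3431)
11^512 ≡ 32^2 = 1024 ≡ 1024 (mod 3431)
11^1024 ≡ 1024^2 = 1048576 ≡ 2121 (mod 3431)
11^2048 ≡ 2121^2 = 4498641 ≡ 600 (mod 3431)
3430 = 2048 + 1024 + 256 + 64 + 32 + 4 + 2 in binary powers of 2.
So 11^3430 ≡ 600 · 2121 · 32 · 2008 · 1184 · 917 · 121 ≡ 1583 (mod 3431).
Since 1583 ≠ 1, base 11 is a Fermat witness: 3431 is composite.

1583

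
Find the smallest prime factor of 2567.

17

2567 is odd.
Digit sum 20, not divisible by 3.
Ends in 7: not divisible by 5.
7: 2567 = 7·366 + 5
11: 2567 = 11·233 + 4
13: 2567 = 13·197 + 6
17: 2567 = 17·151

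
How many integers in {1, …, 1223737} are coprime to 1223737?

Factor: 1223737 = 43 · 149 · 191.
φ(1223737) = (43−1) · (149−1) · (191−1) = 42 · 148 · 190 = 1181040.

1181040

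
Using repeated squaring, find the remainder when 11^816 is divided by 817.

666

11^1 ≡ 11 (mod 817)
11^2 ≡ 11^2 = 121 ≡ 121 (mod 817)
11^4 ≡ 121^2 = 14641 ≡ 752 (mod 817)
11^8 ≡ 752^2 = 565504 ≡ 140 (mod 817)
11^16 ≡ 140^2 = 19600 ≡ 809 (mod 817)
11^32 ≡ 809^2 = 654481 ≡ 64 (mod 817)
11^64 ≡ 64^2 = 4096 ≡ 11 (mod 817)
11^128 ≡ 11^2 = 121 ≡ 121 (mod 817)
11^256 ≡ 121^2 = 14641 ≡ 752 (mod 817)
11^512 ≡ 752^2 = 565504 ≡ 140 (mod 817)
816 = 512 + 256 + 32 + 16 in binary powers of 2.
So 11^816 ≡ 140 · 752 · 64 · 809 ≡ 666 (mod 817).
Since 666 ≠ 1, base 11 is a Fermat witness: 817 is composite.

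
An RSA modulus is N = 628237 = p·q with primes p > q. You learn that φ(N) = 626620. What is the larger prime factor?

971

φ(n) = (p−1)(q−1) = n − (p+q) + 1, so p + q = 628237 − 626620 + 1 = 1618.
p and q are the roots of t² − 1618t + 628237 = 0.
Discriminant: 1618² − 4·628237 = 2617924 − 2512948 = 104976; √104976 = 324.
q = (1618 − 324)/2 = 647, p = (1618 + 324)/2 = 971.
Check: 647 · 971 = 628237.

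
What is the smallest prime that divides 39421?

39421 is odd.
Digit sum 19, not divisible by 3.
Ends in 1: not divisible by 5.
7: 39421 = 7·5631 + 4
11: 39421 = 11·3583 + 8
13: 39421 = 13·3032 + 5
17: 39421 = 17·2318 + 15
19: 39421 = 19·2074 + 15
23: 39421 = 23·1713 + 22
29: 39421 = 29·1359 + 10
31: 39421 = 31·1271 + 20
37: 39421 = 37·1065 + 16
41: 39421 = 41·961 + 20
43: 39421 = 43·916 + 33
47: 39421 = 47·838 + 35
53: 39421 = 53·743 + 42
59: 39421 = 59·668 + 9
61: 39421 = 61·646 + 15
67: 39421 = 67·588 + 25
71: 39421 = 71·555 + 16
73: 39421 = 73·540 + 1
79: 39421 = 79·499

79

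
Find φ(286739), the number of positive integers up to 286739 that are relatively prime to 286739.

Factor: 286739 = 17 · 101 · 167.
φ(286739) = (17−1) · (101−1) · (167−1) = 16 · 100 · 166 = 265600.

265600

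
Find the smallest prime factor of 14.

2

14 is even: 2 divides it.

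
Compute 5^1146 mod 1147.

249

5^1 ≡ 5 (mod 1147)
5^2 ≡ 5^2 = 25 ≡ 25 (mod 1147)
5^4 ≡ 25^2 = 625 ≡ 625 (mod 1147)
5^8 ≡ 625^2 = 390625 ≡ 645 (mod 1147)
5^16 ≡ 645^2 = 416025 ≡ 811 (mod 1147)
5^32 ≡ 811^2 = 657721 ≡ 490 (mod 1147)
5^64 ≡ 490^2 = 240100 ≡ 377 (mod 1147)
5^128 ≡ 377^2 = 142129 ≡ 1048 (mod 1147)
5^256 ≡ 1048^2 = 1098304 ≡ 625 (mod 1147)
5^512 ≡ 625^2 = 390625 ≡ 645 (mod 1147)
5^1024 ≡ 645^2 = 416025 ≡ 811 (mod 1147)
1146 = 1024 + 64 + 32 + 16 + 8 + 2 in binary powers of 2.
So 5^1146 ≡ 811 · 377 · 490 · 811 · 645 · 25 ≡ 249 (mod 1147).
Since 249 ≠ 1, base 5 is a Fermat witness: 1147 is composite.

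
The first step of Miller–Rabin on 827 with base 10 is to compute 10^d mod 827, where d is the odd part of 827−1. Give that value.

1

827 − 1 = 826 = 2^1 · 413, so d = 413.
10^1 ≡ 10 (mod 827)
10^2 ≡ 10^2 = 100 ≡ 100 (mod 827)
10^4 ≡ 100^2 = 10000 ≡ 76 (mod 827)
10^8 ≡ 76^2 = 5776 ≡ 814 (mod 827)
10^16 ≡ 814^2 = 662596 ≡ 169 (mod 827)
10^32 ≡ 169^2 = 28561 ≡ 443 (mod 827)
10^64 ≡ 443^2 = 196249 ≡ 250 (mod 827)
10^128 ≡ 250^2 = 62500 ≡ 475 (mod 827)
10^256 ≡ 475^2 = 225625 ≡ 681 (mod 827)
413 = 256 + 128 + 16 + 8 + 4 + 1 in binary powers of 2.
So 10^413 ≡ 681 · 475 · 169 · 814 · 76 · 10 ≡ 1 (mod 827).
Since 10^d ≡ 1 (mod 827), base 10 does not prove 827 composite.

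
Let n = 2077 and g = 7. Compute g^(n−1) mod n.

159

7^1 ≡ 7 (mod 2077)
7^2 ≡ 7^2 = 49 ≡ 49 (mod 2077)
7^4 ≡ 49^2 = 2401 ≡ 324 (mod 2077)
7^8 ≡ 324^2 = 104976 ≡ 1126 (mod 2077)
7^16 ≡ 1126^2 = 1267876 ≡ 906 (mod 2077)
7^32 ≡ 906^2 = 820836 ≡ 421 (mod 2077)
7^64 ≡ 421^2 = 177241 ≡ 696 (mod 2077)
7^128 ≡ 696^2 = 484416 ≡ 475 (mod 2077)
7^256 ≡ 475^2 = 225625 ≡ 1309 (mod 2077)
7^512 ≡ 1309^2 = 1713481 ≡ 2033 (mod 2077)
7^1024 ≡ 2033^2 = 4133089 ≡ 1936 (mod 2077)
7^2048 ≡ 1936^2 = 3748096 ≡ 1188 (mod 2077)
2076 = 2048 + 16 + 8 + 4 in binary powers of 2.
So 7^2076 ≡ 1188 · 906 · 1126 · 324 ≡ 159 (mod 2077).
Since 159 ≠ 1, base 7 is a Fermat witness: 2077 is composite.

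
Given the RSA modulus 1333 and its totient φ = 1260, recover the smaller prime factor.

31

φ(n) = (p−1)(q−1) = n − (p+q) + 1, so p + q = 1333 − 1260 + 1 = 74.
p and q are the roots of t² − 74t + 1333 = 0.
Discriminant: 74² − 4·1333 = 5476 − 5332 = 144; √144 = 12.
q = (74 − 12)/2 = 31, p = (74 + 12)/2 = 43.
Check: 31 · 43 = 1333.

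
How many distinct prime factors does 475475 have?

475475 = 5^2 · 19019
19019 = 7 · 2717
2717 = 11 · 247
247 = 13 · 19
475475 = 5^2 · 7 · 11 · 13 · 19, which has 5 distinct prime factors.

5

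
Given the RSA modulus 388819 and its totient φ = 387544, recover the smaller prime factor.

503

φ(n) = (p−1)(q−1) = n − (p+q) + 1, so p + q = 388819 − 387544 + 1 = 1276.
p and q are the roots of t² − 1276t + 388819 = 0.
Discriminant: 1276² − 4·388819 = 1628176 − 1555276 = 72900; √72900 = 270.
q = (1276 − 270)/2 = 503, p = (1276 + 270)/2 = 773.
Check: 503 · 773 = 388819.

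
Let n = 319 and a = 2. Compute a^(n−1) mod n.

2^1 ≡ 2 (mod 319)
2^2 ≡ 2^2 = 4 ≡ 4 (mod 319)
2^4 ≡ 4^2 = 16 ≡ 16 (mod 319)
2^8 ≡ 16^2 = 256 ≡ 256 (mod 319)
2^16 ≡ 256^2 = 65536 ≡ 141 (mod 319)
2^32 ≡ 141^2 = 19881 ≡ 103 (mod 319)
2^64 ≡ 103^2 = 10609 ≡ 82 (mod 319)
2^128 ≡ 82^2 = 6724 ≡ 25 (mod 319)
2^256 ≡ 25^2 = 625 ≡ 306 (mod 319)
318 = 256 + 32 + 16 + 8 + 4 + 2 in binary powers of 2.
So 2^318 ≡ 306 · 103 · 141 · 256 · 16 · 4 ≡ 212 (mod 319).
Since 212 ≠ 1, base 2 is a Fermat witness: 319 is composite.

212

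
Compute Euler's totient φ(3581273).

Factor: 3581273 = 127 · 163 · 173.
φ(3581273) = (127−1) · (163−1) · (173−1) = 126 · 162 · 172 = 3510864.

3510864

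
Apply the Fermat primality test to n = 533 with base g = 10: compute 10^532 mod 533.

510

10^1 ≡ 10 (mod 533)
10^2 ≡ 10^2 = 100 ≡ 100 (mod 533)
10^4 ≡ 100^2 = 10000 ≡ 406 (mod 533)
10^8 ≡ 406^2 = 164836 ≡ 139 (mod 533)
10^16 ≡ 139^2 = 19321 ≡ 133 (mod 533)
10^32 ≡ 133^2 = 17689 ≡ 100 (mod 533)
10^64 ≡ 100^2 = 10000 ≡ 406 (mod 533)
10^128 ≡ 406^2 = 164836 ≡ 139 (mod 533)
10^256 ≡ 139^2 = 19321 ≡ 133 (mod 533)
10^512 ≡ 133^2 = 17689 ≡ 100 (mod 533)
532 = 512 + 16 + 4 in binary powers of 2.
So 10^532 ≡ 100 · 133 · 406 ≡ 510 (mod 533).
Since 510 ≠ 1, base 10 is a Fermat witness: 533 is composite.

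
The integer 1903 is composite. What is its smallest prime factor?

1903 is odd.
Digit sum 13, not divisible by 3.
Ends in 3: not divisible by 5.
7: 1903 = 7·271 + 6
11: 1903 = 11·173

11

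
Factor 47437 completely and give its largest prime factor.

47437 = 13 · 3649
3649 = 41 · 89
89 is prime.
So 47437 = 13 · 41 · 89; the largest prime factor is 89.

89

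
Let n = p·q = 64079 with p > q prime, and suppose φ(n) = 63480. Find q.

139

φ(n) = (p−1)(q−1) = n − (p+q) + 1, so p + q = 64079 − 63480 + 1 = 600.
p and q are the roots of t² − 600t + 64079 = 0.
Discriminant: 600² − 4·64079 = 360000 − 256316 = 103684; √103684 = 322.
q = (600 − 322)/2 = 139, p = (600 + 322)/2 = 461.
Check: 139 · 461 = 64079.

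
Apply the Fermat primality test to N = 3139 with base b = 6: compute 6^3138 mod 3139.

2710

6^1 ≡ 6 (mod 3139)
6^2 ≡ 6^2 = 36 ≡ 36 (mod 3139)
6^4 ≡ 36^2 = 1296 ≡ 1296 (mod 3139)
6^8 ≡ 1296^2 = 1679616 ≡ 251 (mod 3139)
6^16 ≡ 251^2 = 63001 ≡ 221 (mod 3139)
6^32 ≡ 221^2 = 48841 ≡ 1756 (mod 3139)
6^64 ≡ 1756^2 = 3083536 ≡ 1038 (mod 3139)
6^128 ≡ 1038^2 = 1077444 ≡ 767 (mod 3139)
6^256 ≡ 767^2 = 588289 ≡ 1296 (mod 3139)
6^512 ≡ 1296^2 = 1679616 ≡ 251 (mod 3139)
6^1024 ≡ 251^2 = 63001 ≡ 221 (mod 3139)
6^2048 ≡ 221^2 = 48841 ≡ 1756 (mod 3139)
3138 = 2048 + 1024 + 64 + 2 in binary powers of 2.
So 6^3138 ≡ 1756 · 221 · 1038 · 36 ≡ 2710 (mod 3139).
Since 2710 ≠ 1, base 6 is a Fermat witness: 3139 is composite.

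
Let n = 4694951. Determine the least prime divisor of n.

41

4694951 is odd.
Digit sum 38, not divisible by 3.
Ends in 1: not divisible by 5.
7: 4694951 = 7·670707 + 2
11: 4694951 = 11·426813 + 8
13: 4694951 = 13·361150 + 1
17: 4694951 = 17·276173 + 10
19: 4694951 = 19·247102 + 13
23: 4694951 = 23·204128 + 7
29: 4694951 = 29·161894 + 25
31: 4694951 = 31·151450 + 1
37: 4694951 = 37·126890 + 21
41: 4694951 = 41·114511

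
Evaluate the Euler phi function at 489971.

Factor: 489971 = 67 · 71 · 103.
φ(489971) = (67−1) · (71−1) · (103−1) = 66 · 70 · 102 = 471240.

471240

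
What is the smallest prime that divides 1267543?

1267543 is odd.
Digit sum 28, not divisible by 3.
Ends in 3: not divisible by 5.
7: 1267543 = 7·181077 + 4
11: 1267543 = 11·115231 + 2
13: 1267543 = 13·97503 + 4
17: 1267543 = 17·74561 + 6
19: 1267543 = 19·66712 + 15
23: 1267543 = 23·55110 + 13
29: 1267543 = 29·43708 + 11
31: 1267543 = 31·40888 + 15
37: 1267543 = 37·34257 + 34
41: 1267543 = 41·30915 + 28
43: 1267543 = 43·29477 + 32
47: 1267543 = 47·26969

47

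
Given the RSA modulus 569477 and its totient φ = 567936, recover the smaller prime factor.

φ(n) = (p−1)(q−1) = n − (p+q) + 1, so p + q = 569477 − 567936 + 1 = 1542.
p and q are the roots of t² − 1542t + 569477 = 0.
Discriminant: 1542² − 4·569477 = 2377764 − 2277908 = 99856; √99856 = 316.
q = (1542 − 316)/2 = 613, p = (1542 + 316)/2 = 929.
Check: 613 · 929 = 569477.

613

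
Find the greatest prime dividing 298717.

83

298717 = 59 · 5063
5063 = 61 · 83
83 is prime.
So 298717 = 59 · 61 · 83; the largest prime factor is 83.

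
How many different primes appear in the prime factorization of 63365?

63365 = 5 · 12673
12673 = 19 · 667
667 = 23 · 29
63365 = 5 · 19 · 23 · 29, which has 4 distinct prime factors.

4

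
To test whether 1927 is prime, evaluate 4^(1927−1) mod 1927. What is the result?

1390

4^1 ≡ 4 (mod 1927)
4^2 ≡ 4^2 = 16 ≡ 16 (mod 1927)
4^4 ≡ 16^2 = 256 ≡ 256 (mod 1927)
4^8 ≡ 256^2 = 65536 ≡ 18 (mod 1927)
4^16 ≡ 18^2 = 324 ≡ 324 (mod 1927)
4^32 ≡ 324^2 = 104976 ≡ 918 (mod 1927)
4^64 ≡ 918^2 = 842724 ≡ 625 (mod 1927)
4^128 ≡ 625^2 = 390625 ≡ 1371 (mod 1927)
4^256 ≡ 1371^2 = 1879641 ≡ 816 (mod 1927)
4^512 ≡ 816^2 = 665856 ≡ 1041 (mod 1927)
4^1024 ≡ 1041^2 = 1083681 ≡ 707 (mod 1927)
1926 = 1024 + 512 + 256 + 128 + 4 + 2 in binary powers of 2.
So 4^1926 ≡ 707 · 1041 · 816 · 1371 · 256 · 16 ≡ 1390 (mod 1927).
Since 1390 ≠ 1, base 4 is a Fermat witness: 1927 is composite.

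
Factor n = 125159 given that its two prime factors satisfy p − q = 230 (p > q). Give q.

Since p = q + 230, we have 125159 = q(q + 230), so q² + 230q − 125159 = 0.
Discriminant: 230² + 4·125159 = 52900 + 500636 = 553536; √553536 = 744.
q = (−230 + 744)/2 = 257, and p = q + 230 = 487.
Check: 257 · 487 = 125159.

257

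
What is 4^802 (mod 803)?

4^1 ≡ 4 (mod 803)
4^2 ≡ 4^2 = 16 ≡ 16 (mod 803)
4^4 ≡ 16^2 = 256 ≡ 256 (mod 803)
4^8 ≡ 256^2 = 65536 ≡ 493 (mod 803)
4^16 ≡ 493^2 = 243049 ≡ 543 (mod 803)
4^32 ≡ 543^2 = 294849 ≡ 148 (mod 803)
4^64 ≡ 148^2 = 21904 ≡ 223 (mod 803)
4^128 ≡ 223^2 = 49729 ≡ 746 (mod 803)
4^256 ≡ 746^2 = 556516 ≡ 37 (mod 803)
4^512 ≡ 37^2 = 1369 ≡ 566 (mod 803)
802 = 512 + 256 + 32 + 2 in binary powers of 2.
So 4^802 ≡ 566 · 37 · 148 · 16 ≡ 588 (mod 803).
Since 588 ≠ 1, base 4 is a Fermat witness: 803 is composite.

588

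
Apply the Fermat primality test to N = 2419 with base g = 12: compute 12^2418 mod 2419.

12^1 ≡ 12 (mod 2419)
12^2 ≡ 12^2 = 144 ≡ 144 (mod 2419)
12^4 ≡ 144^2 = 20736 ≡ 1384 (mod 2419)
12^8 ≡ 1384^2 = 1915456 ≡ 2027 (mod 2419)
12^16 ≡ 2027^2 = 4108729 ≡ 1267 (mod 2419)
12^32 ≡ 1267^2 = 1605289 ≡ 1492 (mod 2419)
12^64 ≡ 1492^2 = 2226064 ≡ 584 (mod 2419)
12^128 ≡ 584^2 = 341056 ≡ 2396 (mod 2419)
12^256 ≡ 2396^2 = 5740816 ≡ 529 (mod 2419)
12^512 ≡ 529^2 = 279841 ≡ 1656 (mod 2419)
12^1024 ≡ 1656^2 = 2742336 ≡ 1609 (mod 2419)
12^2048 ≡ 1609^2 = 2588881 ≡ 551 (mod 2419)
2418 = 2048 + 256 + 64 + 32 + 16 + 2 in binary powers of 2.
So 12^2418 ≡ 551 · 529 · 584 · 1492 · 1267 · 144 ≡ 121 (mod 2419).
Since 121 ≠ 1, base 12 is a Fermat witness: 2419 is composite.

121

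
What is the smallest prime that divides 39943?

39943 is odd.
Digit sum 28, not divisible by 3.
Ends in 3: not divisible by 5.
7: 39943 = 7·5706 + 1
11: 39943 = 11·3631 + 2
13: 39943 = 13·3072 + 7
17: 39943 = 17·2349 + 10
19: 39943 = 19·2102 + 5
23: 39943 = 23·1736 + 15
29: 39943 = 29·1377 + 10
31: 39943 = 31·1288 + 15
37: 39943 = 37·1079 + 20
41: 39943 = 41·974 + 9
43: 39943 = 43·928 + 39
47: 39943 = 47·849 + 40
53: 39943 = 53·753 + 34
59: 39943 = 59·677

59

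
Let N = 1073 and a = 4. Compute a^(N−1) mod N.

4^1 ≡ 4 (mod 1073)
4^2 ≡ 4^2 = 16 ≡ 16 (mod 1073)
4^4 ≡ 16^2 = 256 ≡ 256 (mod 1073)
4^8 ≡ 256^2 = 65536 ≡ 83 (mod 1073)
4^16 ≡ 83^2 = 6889 ≡ 451 (mod 1073)
4^32 ≡ 451^2 = 203401 ≡ 604 (mod 1073)
4^64 ≡ 604^2 = 364816 ≡ 1069 (mod 1073)
4^128 ≡ 1069^2 = 1142761 ≡ 16 (mod 1073)
4^256 ≡ 16^2 = 256 ≡ 256 (mod 1073)
4^512 ≡ 256^2 = 65536 ≡ 83 (mod 1073)
4^1024 ≡ 83^2 = 6889 ≡ 451 (mod 1073)
1072 = 1024 + 32 + 16 in binary powers of 2.
So 4^1072 ≡ 451 · 604 · 451 ≡ 1069 (mod 1073).
Since 1069 ≠ 1, base 4 is a Fermat witness: 1073 is composite.

1069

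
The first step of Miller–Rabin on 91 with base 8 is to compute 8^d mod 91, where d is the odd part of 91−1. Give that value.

8

91 − 1 = 90 = 2^1 · 45, so d = 45.
8^1 ≡ 8 (mod 91)
8^2 ≡ 8^2 = 64 ≡ 64 (mod 91)
8^4 ≡ 64^2 = 4096 ≡ 1 (mod 91)
8^8 ≡ 1^2 = 1 ≡ 1 (mod 91)
8^16 ≡ 1^2 = 1 ≡ 1 (mod 91)
8^32 ≡ 1^2 = 1 ≡ 1 (mod 91)
45 = 32 + 8 + 4 + 1 in binary powers of 2.
So 8^45 ≡ 1 · 1 · 1 · 8 ≡ 8 (mod 91).
Squaring chain: 8; never reaches −1, so base 8 is a Miller–Rabin witness that 91 is composite.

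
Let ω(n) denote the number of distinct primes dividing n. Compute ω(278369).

4

278369 = 7^2 · 5681
5681 = 13 · 437
437 = 19 · 23
278369 = 7^2 · 13 · 19 · 23, which has 4 distinct prime factors.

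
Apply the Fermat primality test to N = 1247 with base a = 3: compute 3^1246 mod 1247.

608

3^1 ≡ 3 (mod 1247)
3^2 ≡ 3^2 = 9 ≡ 9 (mod 1247)
3^4 ≡ 9^2 = 81 ≡ 81 (mod 1247)
3^8 ≡ 81^2 = 6561 ≡ 326 (mod 1247)
3^16 ≡ 326^2 = 106276 ≡ 281 (mod 1247)
3^32 ≡ 281^2 = 78961 ≡ 400 (mod 1247)
3^64 ≡ 400^2 = 160000 ≡ 384 (mod 1247)
3^128 ≡ 384^2 = 147456 ≡ 310 (mod 1247)
3^256 ≡ 310^2 = 96100 ≡ 81 (mod 1247)
3^512 ≡ 81^2 = 6561 ≡ 326 (mod 1247)
3^1024 ≡ 326^2 = 106276 ≡ 281 (mod 1247)
1246 = 1024 + 128 + 64 + 16 + 8 + 4 + 2 in binary powers of 2.
So 3^1246 ≡ 281 · 310 · 384 · 281 · 326 · 81 · 9 ≡ 608 (mod 1247).
Since 608 ≠ 1, base 3 is a Fermat witness: 1247 is composite.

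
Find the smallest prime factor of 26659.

53

26659 is odd.
Digit sum 28, not divisible by 3.
Ends in 9: not divisible by 5.
7: 26659 = 7·3808 + 3
11: 26659 = 11·2423 + 6
13: 26659 = 13·2050 + 9
17: 26659 = 17·1568 + 3
19: 26659 = 19·1403 + 2
23: 26659 = 23·1159 + 2
29: 26659 = 29·919 + 8
31: 26659 = 31·859 + 30
37: 26659 = 37·720 + 19
41: 26659 = 41·650 + 9
43: 26659 = 43·619 + 42
47: 26659 = 47·567 + 10
53: 26659 = 53·503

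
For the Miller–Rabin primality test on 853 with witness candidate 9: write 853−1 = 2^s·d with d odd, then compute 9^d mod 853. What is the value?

853 − 1 = 852 = 2^2 · 213, so d = 213.
9^1 ≡ 9 (mod 853)
9^2 ≡ 9^2 = 81 ≡ 81 (mod 853)
9^4 ≡ 81^2 = 6561 ≡ 590 (mod 853)
9^8 ≡ 590^2 = 348100 ≡ 76 (mod 853)
9^16 ≡ 76^2 = 5776 ≡ 658 (mod 853)
9^32 ≡ 658^2 = 432964 ≡ 493 (mod 853)
9^64 ≡ 493^2 = 243049 ≡ 797 (mod 853)
9^128 ≡ 797^2 = 635209 ≡ 577 (mod 853)
213 = 128 + 64 + 16 + 4 + 1 in binary powers of 2.
So 9^213 ≡ 577 · 797 · 658 · 590 · 9 ≡ 1 (mod 853).
Since 9^d ≡ 1 (mod 853), base 9 does not prove 853 composite.

1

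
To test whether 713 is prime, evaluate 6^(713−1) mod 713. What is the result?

6^1 ≡ 6 (mod 713)
6^2 ≡ 6^2 = 36 ≡ 36 (mod 713)
6^4 ≡ 36^2 = 1296 ≡ 583 (mod 713)
6^8 ≡ 583^2 = 339889 ≡ 501 (mod 713)
6^16 ≡ 501^2 = 251001 ≡ 25 (mod 713)
6^32 ≡ 25^2 = 625 ≡ 625 (mod 713)
6^64 ≡ 625^2 = 390625 ≡ 614 (mod 713)
6^128 ≡ 614^2 = 376996 ≡ 532 (mod 713)
6^256 ≡ 532^2 = 283024 ≡ 676 (mod 713)
6^512 ≡ 676^2 = 456976 ≡ 656 (mod 713)
712 = 512 + 128 + 64 + 8 in binary powers of 2.
So 6^712 ≡ 656 · 532 · 614 · 501 ≡ 87 (mod 713).
Since 87 ≠ 1, base 6 is a Fermat witness: 713 is composite.

87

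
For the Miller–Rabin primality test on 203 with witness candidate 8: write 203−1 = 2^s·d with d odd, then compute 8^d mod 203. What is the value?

203 − 1 = 202 = 2^1 · 101, so d = 101.
8^1 ≡ 8 (mod 203)
8^2 ≡ 8^2 = 64 ≡ 64 (mod 203)
8^4 ≡ 64^2 = 4096 ≡ 36 (mod 203)
8^8 ≡ 36^2 = 1296 ≡ 78 (mod 203)
8^16 ≡ 78^2 = 6084 ≡ 197 (mod 203)
8^32 ≡ 197^2 = 38809 ≡ 36 (mod 203)
8^64 ≡ 36^2 = 1296 ≡ 78 (mod 203)
101 = 64 + 32 + 4 + 1 in binary powers of 2.
So 8^101 ≡ 78 · 36 · 36 · 8 ≡ 155 (mod 203).
Squaring chain: 155; never reaches −1, so base 8 is a Miller–Rabin witness that 203 is composite.

155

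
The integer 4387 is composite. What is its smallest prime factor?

41

4387 is odd.
Digit sum 22, not divisible by 3.
Ends in 7: not divisible by 5.
7: 4387 = 7·626 + 5
11: 4387 = 11·398 + 9
13: 4387 = 13·337 + 6
17: 4387 = 17·258 + 1
19: 4387 = 19·230 + 17
23: 4387 = 23·190 + 17
29: 4387 = 29·151 + 8
31: 4387 = 31·141 + 16
37: 4387 = 37·118 + 21
41: 4387 = 41·107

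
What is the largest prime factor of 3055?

47

3055 = 5 · 611
611 = 13 · 47
47 is prime.
So 3055 = 5 · 13 · 47; the largest prime factor is 47.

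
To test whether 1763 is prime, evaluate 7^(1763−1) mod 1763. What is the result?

7^1 ≡ 7 (mod 1763)
7^2 ≡ 7^2 = 49 ≡ 49 (mod 1763)
7^4 ≡ 49^2 = 2401 ≡ 638 (mod 1763)
7^8 ≡ 638^2 = 407044 ≡ 1554 (mod 1763)
7^16 ≡ 1554^2 = 2414916 ≡ 1369 (mod 1763)
7^32 ≡ 1369^2 = 1874161 ≡ 92 (mod 1763)
7^64 ≡ 92^2 = 8464 ≡ 1412 (mod 1763)
7^128 ≡ 1412^2 = 1993744 ≡ 1554 (mod 1763)
7^256 ≡ 1554^2 = 2414916 ≡ 1369 (mod 1763)
7^512 ≡ 1369^2 = 1874161 ≡ 92 (mod 1763)
7^1024 ≡ 92^2 = 8464 ≡ 1412 (mod 1763)
1762 = 1024 + 512 + 128 + 64 + 32 + 2 in binary powers of 2.
So 7^1762 ≡ 1412 · 92 · 1554 · 1412 · 92 · 49 ≡ 1197 (mod 1763).
Since 1197 ≠ 1, base 7 is a Fermat witness: 1763 is composite.

1197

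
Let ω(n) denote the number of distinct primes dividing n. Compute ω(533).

533 = 13 · 41
533 = 13 · 41, which has 2 distinct prime factors.

2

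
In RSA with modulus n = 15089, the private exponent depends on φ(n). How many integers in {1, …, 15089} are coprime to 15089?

14820

Factor: 15089 = 79 · 191.
φ(15089) = (79−1) · (191−1) = 78 · 190 = 14820.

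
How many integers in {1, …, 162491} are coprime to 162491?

Factor: 162491 = 7 · 139 · 167.
φ(162491) = (7−1) · (139−1) · (167−1) = 6 · 138 · 166 = 137448.

137448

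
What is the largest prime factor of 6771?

6771 = 3 · 2257
2257 = 37 · 61
61 is prime.
So 6771 = 3 · 37 · 61; the largest prime factor is 61.

61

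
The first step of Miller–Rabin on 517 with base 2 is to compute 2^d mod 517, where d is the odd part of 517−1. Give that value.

28

517 − 1 = 516 = 2^2 · 129, so d = 129.
2^1 ≡ 2 (mod 517)
2^2 ≡ 2^2 = 4 ≡ 4 (mod 517)
2^4 ≡ 4^2 = 16 ≡ 16 (mod 517)
2^8 ≡ 16^2 = 256 ≡ 256 (mod 517)
2^16 ≡ 256^2 = 65536 ≡ 394 (mod 517)
2^32 ≡ 394^2 = 155236 ≡ 136 (mod 517)
2^64 ≡ 136^2 = 18496 ≡ 401 (mod 517)
2^128 ≡ 401^2 = 160801 ≡ 14 (mod 517)
129 = 128 + 1 in binary powers of 2.
So 2^129 ≡ 14 · 2 ≡ 28 (mod 517).
Squaring chain: 28 → 267; never reaches −1, so base 2 is a Miller–Rabin witness that 517 is composite.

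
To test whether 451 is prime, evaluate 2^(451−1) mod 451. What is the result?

122

2^1 ≡ 2 (mod 451)
2^2 ≡ 2^2 = 4 ≡ 4 (mod 451)
2^4 ≡ 4^2 = 16 ≡ 16 (mod 451)
2^8 ≡ 16^2 = 256 ≡ 256 (mod 451)
2^16 ≡ 256^2 = 65536 ≡ 141 (mod 451)
2^32 ≡ 141^2 = 19881 ≡ 37 (mod 451)
2^64 ≡ 37^2 = 1369 ≡ 16 (mod 451)
2^128 ≡ 16^2 = 256 ≡ 256 (mod 451)
2^256 ≡ 256^2 = 65536 ≡ 141 (mod 451)
450 = 256 + 128 + 64 + 2 in binary powers of 2.
So 2^450 ≡ 141 · 256 · 16 · 4 ≡ 122 (mod 451).
Since 122 ≠ 1, base 2 is a Fermat witness: 451 is composite.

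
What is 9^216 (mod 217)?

8

9^1 ≡ 9 (mod 217)
9^2 ≡ 9^2 = 81 ≡ 81 (mod 217)
9^4 ≡ 81^2 = 6561 ≡ 51 (mod 217)
9^8 ≡ 51^2 = 2601 ≡ 214 (mod 217)
9^16 ≡ 214^2 = 45796 ≡ 9 (mod 217)
9^32 ≡ 9^2 = 81 ≡ 81 (mod 217)
9^64 ≡ 81^2 = 6561 ≡ 51 (mod 217)
9^128 ≡ 51^2 = 2601 ≡ 214 (mod 217)
216 = 128 + 64 + 16 + 8 in binary powers of 2.
So 9^216 ≡ 214 · 51 · 9 · 214 ≡ 8 (mod 217).
Since 8 ≠ 1, base 9 is a Fermat witness: 217 is composite.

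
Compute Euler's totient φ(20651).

Factor: 20651 = 107 · 193.
φ(20651) = (107−1) · (193−1) = 106 · 192 = 20352.

20352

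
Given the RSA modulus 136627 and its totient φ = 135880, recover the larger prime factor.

φ(n) = (p−1)(q−1) = n − (p+q) + 1, so p + q = 136627 − 135880 + 1 = 748.
p and q are the roots of t² − 748t + 136627 = 0.
Discriminant: 748² − 4·136627 = 559504 − 546508 = 12996; √12996 = 114.
q = (748 − 114)/2 = 317, p = (748 + 114)/2 = 431.
Check: 317 · 431 = 136627.

431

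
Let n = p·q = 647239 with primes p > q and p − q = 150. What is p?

Since p = q + 150, we have 647239 = q(q + 150), so q² + 150q − 647239 = 0.
Discriminant: 150² + 4·647239 = 22500 + 2588956 = 2611456; √2611456 = 1616.
q = (−150 + 1616)/2 = 733, and p = q + 150 = 883.
Check: 733 · 883 = 647239.

883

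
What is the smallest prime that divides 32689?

97

32689 is odd.
Digit sum 28, not divisible by 3.
Ends in 9: not divisible by 5.
7: 32689 = 7·4669 + 6
11: 32689 = 11·2971 + 8
13: 32689 = 13·2514 + 7
17: 32689 = 17·1922 + 15
19: 32689 = 19·1720 + 9
23: 32689 = 23·1421 + 6
29: 32689 = 29·1127 + 6
31: 32689 = 31·1054 + 15
37: 32689 = 37·883 + 18
41: 32689 = 41·797 + 12
43: 32689 = 43·760 + 9
47: 32689 = 47·695 + 24
53: 32689 = 53·616 + 41
59: 32689 = 59·554 + 3
61: 32689 = 61·535 + 54
67: 32689 = 67·487 + 60
71: 32689 = 71·460 + 29
73: 32689 = 73·447 + 58
79: 32689 = 79·413 + 62
83: 32689 = 83·393 + 70
89: 32689 = 89·367 + 26
97: 32689 = 97·337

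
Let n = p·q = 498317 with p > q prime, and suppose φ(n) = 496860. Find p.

911

φ(n) = (p−1)(q−1) = n − (p+q) + 1, so p + q = 498317 − 496860 + 1 = 1458.
p and q are the roots of t² − 1458t + 498317 = 0.
Discriminant: 1458² − 4·498317 = 2125764 − 1993268 = 132496; √132496 = 364.
q = (1458 − 364)/2 = 547, p = (1458 + 364)/2 = 911.
Check: 547 · 911 = 498317.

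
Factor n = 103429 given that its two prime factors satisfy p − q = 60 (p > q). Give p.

Since p = q + 60, we have 103429 = q(q + 60), so q² + 60q − 103429 = 0.
Discriminant: 60² + 4·103429 = 3600 + 413716 = 417316; √417316 = 646.
q = (−60 + 646)/2 = 293, and p = q + 60 = 353.
Check: 293 · 353 = 103429.

353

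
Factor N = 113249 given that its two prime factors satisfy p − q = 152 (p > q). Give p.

Since p = q + 152, we have 113249 = q(q + 152), so q² + 152q − 113249 = 0.
Discriminant: 152² + 4·113249 = 23104 + 452996 = 476100; √476100 = 690.
q = (−152 + 690)/2 = 269, and p = q + 152 = 421.
Check: 269 · 421 = 113249.

421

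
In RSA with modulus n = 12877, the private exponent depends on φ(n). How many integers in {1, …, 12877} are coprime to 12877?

Factor: 12877 = 79 · 163.
φ(12877) = (79−1) · (163−1) = 78 · 162 = 12636.

12636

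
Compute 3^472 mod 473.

3^1 ≡ 3 (mod 473)
3^2 ≡ 3^2 = 9 ≡ 9 (mod 473)
3^4 ≡ 9^2 = 81 ≡ 81 (mod 473)
3^8 ≡ 81^2 = 6561 ≡ 412 (mod 473)
3^16 ≡ 412^2 = 169744 ≡ 410 (mod 473)
3^32 ≡ 410^2 = 168100 ≡ 185 (mod 473)
3^64 ≡ 185^2 = 34225 ≡ 169 (mod 473)
3^128 ≡ 169^2 = 28561 ≡ 181 (mod 473)
3^256 ≡ 181^2 = 32761 ≡ 124 (mod 473)
472 = 256 + 128 + 64 + 16 + 8 in binary powers of 2.
So 3^472 ≡ 124 · 181 · 169 · 410 · 412 ≡ 53 (mod 473).
Since 53 ≠ 1, base 3 is a Fermat witness: 473 is composite.

53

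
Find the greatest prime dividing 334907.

89

334907 = 53 · 6319
6319 = 71 · 89
89 is prime.
So 334907 = 53 · 71 · 89; the largest prime factor is 89.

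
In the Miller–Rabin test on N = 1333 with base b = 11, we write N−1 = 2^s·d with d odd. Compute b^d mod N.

1333 − 1 = 1332 = 2^2 · 333, so d = 333.
11^1 ≡ 11 (mod 1333)
11^2 ≡ 11^2 = 121 ≡ 121 (mod 1333)
11^4 ≡ 121^2 = 14641 ≡ 1311 (mod 1333)
11^8 ≡ 1311^2 = 1718721 ≡ 484 (mod 1333)
11^16 ≡ 484^2 = 234256 ≡ 981 (mod 1333)
11^32 ≡ 981^2 = 962361 ≡ 1268 (mod 1333)
11^64 ≡ 1268^2 = 1607824 ≡ 226 (mod 1333)
11^128 ≡ 226^2 = 51076 ≡ 422 (mod 1333)
11^256 ≡ 422^2 = 178084 ≡ 795 (mod 1333)
333 = 256 + 64 + 8 + 4 + 1 in binary powers of 2.
So 11^333 ≡ 795 · 226 · 484 · 1311 · 11 ≡ 494 (mod 1333).
Squaring chain: 494 → 97; never reaches −1, so base 11 is a Miller–Rabin witness that 1333 is composite.

494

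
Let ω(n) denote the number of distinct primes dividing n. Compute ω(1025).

1025 = 5^2 · 41
1025 = 5^2 · 41, which has 2 distinct prime factors.

2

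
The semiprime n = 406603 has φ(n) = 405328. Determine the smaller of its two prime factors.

φ(n) = (p−1)(q−1) = n − (p+q) + 1, so p + q = 406603 − 405328 + 1 = 1276.
p and q are the roots of t² − 1276t + 406603 = 0.
Discriminant: 1276² − 4·406603 = 1628176 − 1626412 = 1764; √1764 = 42.
q = (1276 − 42)/2 = 617, p = (1276 + 42)/2 = 659.
Check: 617 · 659 = 406603.

617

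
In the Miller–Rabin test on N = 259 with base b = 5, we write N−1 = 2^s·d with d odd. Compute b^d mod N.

259 − 1 = 258 = 2^1 · 129, so d = 129.
5^1 ≡ 5 (mod 259)
5^2 ≡ 5^2 = 25 ≡ 25 (mod 259)
5^4 ≡ 25^2 = 625 ≡ 107 (mod 259)
5^8 ≡ 107^2 = 11449 ≡ 53 (mod 259)
5^16 ≡ 53^2 = 2809 ≡ 219 (mod 259)
5^32 ≡ 219^2 = 47961 ≡ 46 (mod 259)
5^64 ≡ 46^2 = 2116 ≡ 44 (mod 259)
5^128 ≡ 44^2 = 1936 ≡ 123 (mod 259)
129 = 128 + 1 in binary powers of 2.
So 5^129 ≡ 123 · 5 ≡ 97 (mod 259).
Squaring chain: 97; never reaches −1, so base 5 is a Miller–Rabin witness that 259 is composite.

97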